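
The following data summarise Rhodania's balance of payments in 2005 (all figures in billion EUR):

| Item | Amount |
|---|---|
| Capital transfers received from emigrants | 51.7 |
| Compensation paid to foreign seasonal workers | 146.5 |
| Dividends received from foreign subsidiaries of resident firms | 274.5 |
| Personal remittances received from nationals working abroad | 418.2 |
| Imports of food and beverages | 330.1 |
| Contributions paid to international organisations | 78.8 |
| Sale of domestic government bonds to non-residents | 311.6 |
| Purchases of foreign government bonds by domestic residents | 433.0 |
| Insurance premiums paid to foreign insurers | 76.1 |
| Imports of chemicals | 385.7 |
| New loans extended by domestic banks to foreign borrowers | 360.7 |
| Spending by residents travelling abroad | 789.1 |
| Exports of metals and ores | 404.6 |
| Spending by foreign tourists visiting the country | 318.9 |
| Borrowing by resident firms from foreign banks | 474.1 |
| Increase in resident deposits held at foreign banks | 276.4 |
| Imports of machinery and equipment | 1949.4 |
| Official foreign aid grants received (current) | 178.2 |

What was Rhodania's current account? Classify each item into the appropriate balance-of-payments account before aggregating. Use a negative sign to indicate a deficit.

-2161.3

Goods: 404.6 - 385.7 - 330.1 - 1949.4 = -2260.6
Services: -789.1 + 318.9 - 76.1 = -546.3
Primary income: 274.5 - 146.5 = 128.0
Secondary income: 178.2 + 418.2 - 78.8 = 517.6
Current account = (-2260.6) + (-546.3) + 128.0 + 517.6 = -2161.3
(Excluded from the current account — capital account: capital transfers received from emigrants 51.7; financial account: sale of domestic government bonds to non-residents 311.6, purchases of foreign government bonds by domestic residents 433.0, new loans extended by domestic banks to foreign borrowers 360.7, borrowing by resident firms from foreign banks 474.1, increase in resident deposits held at foreign banks 276.4.)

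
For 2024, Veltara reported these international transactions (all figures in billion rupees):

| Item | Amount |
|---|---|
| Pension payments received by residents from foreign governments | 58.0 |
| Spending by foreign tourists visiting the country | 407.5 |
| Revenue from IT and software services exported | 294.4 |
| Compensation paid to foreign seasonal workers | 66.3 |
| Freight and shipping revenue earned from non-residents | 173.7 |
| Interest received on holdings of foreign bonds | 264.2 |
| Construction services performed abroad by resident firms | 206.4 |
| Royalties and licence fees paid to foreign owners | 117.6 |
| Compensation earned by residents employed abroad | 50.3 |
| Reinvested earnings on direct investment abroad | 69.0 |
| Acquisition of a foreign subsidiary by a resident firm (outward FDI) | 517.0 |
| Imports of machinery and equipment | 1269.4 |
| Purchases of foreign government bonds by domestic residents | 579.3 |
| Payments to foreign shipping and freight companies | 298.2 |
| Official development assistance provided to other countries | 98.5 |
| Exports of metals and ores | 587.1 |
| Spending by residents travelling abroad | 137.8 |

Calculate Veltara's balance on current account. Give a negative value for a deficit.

122.8

Goods: -1269.4 + 587.1 = -682.3
Services: -137.8 + 206.4 + 173.7 - 117.6 + 294.4 + 407.5 - 298.2 = 528.4
Primary income: 50.3 + 69.0 - 66.3 + 264.2 = 317.2
Secondary income: 58.0 - 98.5 = -40.5
Current account = (-682.3) + 528.4 + 317.2 + (-40.5) = 122.8
(Excluded from the current account — financial account: acquisition of a foreign subsidiary by a resident firm (outward FDI) 517.0, purchases of foreign government bonds by domestic residents 579.3.)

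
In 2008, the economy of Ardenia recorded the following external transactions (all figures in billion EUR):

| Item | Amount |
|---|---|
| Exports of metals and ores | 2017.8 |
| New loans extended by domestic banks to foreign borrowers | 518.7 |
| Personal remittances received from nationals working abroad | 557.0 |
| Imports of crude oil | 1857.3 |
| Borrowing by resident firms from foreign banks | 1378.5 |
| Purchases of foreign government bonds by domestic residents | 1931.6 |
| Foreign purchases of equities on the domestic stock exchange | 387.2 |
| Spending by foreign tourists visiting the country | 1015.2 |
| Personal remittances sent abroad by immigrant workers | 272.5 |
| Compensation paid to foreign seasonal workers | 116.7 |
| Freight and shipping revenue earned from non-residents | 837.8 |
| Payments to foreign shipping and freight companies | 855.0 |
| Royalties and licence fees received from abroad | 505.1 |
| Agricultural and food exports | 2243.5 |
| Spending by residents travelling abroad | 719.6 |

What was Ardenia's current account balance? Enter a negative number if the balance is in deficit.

Goods: 2017.8 + 2243.5 - 1857.3 = 2404.0
Services: 1015.2 + 837.8 - 719.6 + 505.1 - 855.0 = 783.5
Primary income: -116.7
Secondary income: -272.5 + 557.0 = 284.5
Current account = 2404.0 + 783.5 + (-116.7) + 284.5 = 3355.3
(Excluded from the current account — financial account: new loans extended by domestic banks to foreign borrowers 518.7, borrowing by resident firms from foreign banks 1378.5, purchases of foreign government bonds by domestic residents 1931.6, foreign purchases of equities on the domestic stock exchange 387.2.)

3355.3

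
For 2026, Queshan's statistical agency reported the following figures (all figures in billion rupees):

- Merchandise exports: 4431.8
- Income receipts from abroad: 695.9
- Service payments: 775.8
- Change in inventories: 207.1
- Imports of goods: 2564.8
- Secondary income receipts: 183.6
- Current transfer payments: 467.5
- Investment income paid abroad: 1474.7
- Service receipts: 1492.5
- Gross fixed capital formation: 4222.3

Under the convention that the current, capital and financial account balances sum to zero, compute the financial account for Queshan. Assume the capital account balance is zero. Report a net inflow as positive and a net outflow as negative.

Goods balance = 4431.8 - 2564.8 = 1867.0
Services balance = 1492.5 - 775.8 = 716.7
Trade balance (goods + services) = 1867.0 + 716.7 = 2583.7
Net primary income = 695.9 - 1474.7 = -778.8
Net secondary income = 183.6 - 467.5 = -283.9
Current account = 2583.7 + (-778.8) + (-283.9) = 1521.0
Financial account = -(1521.0) = -1521.0

-1521.0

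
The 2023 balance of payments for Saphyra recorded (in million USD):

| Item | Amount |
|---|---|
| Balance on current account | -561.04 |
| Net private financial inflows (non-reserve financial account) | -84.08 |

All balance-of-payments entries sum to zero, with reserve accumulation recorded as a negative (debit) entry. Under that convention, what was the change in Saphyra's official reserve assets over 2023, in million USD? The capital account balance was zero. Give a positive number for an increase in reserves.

-645.12

Official reserve transactions balance = -((-561.04) + (-84.08)) = 645.12
An accumulation of reserves is recorded as a debit (negative entry), so the change in the stock of reserves is the negative of that balance.
Change in official reserves = -(645.12) = -645.12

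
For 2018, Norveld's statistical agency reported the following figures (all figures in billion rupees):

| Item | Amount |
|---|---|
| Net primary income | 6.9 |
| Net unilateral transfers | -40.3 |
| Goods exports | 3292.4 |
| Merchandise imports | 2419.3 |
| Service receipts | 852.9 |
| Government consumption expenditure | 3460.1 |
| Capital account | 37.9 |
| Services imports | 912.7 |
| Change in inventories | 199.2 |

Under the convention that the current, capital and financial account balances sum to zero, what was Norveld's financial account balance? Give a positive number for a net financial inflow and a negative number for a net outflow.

-817.8

Goods balance = 3292.4 - 2419.3 = 873.1
Services balance = 852.9 - 912.7 = -59.8
Trade balance (goods + services) = 873.1 + (-59.8) = 813.3
Net primary income = 6.9
Net secondary income = -40.3
Current account = 813.3 + 6.9 + (-40.3) = 779.9
Financial account = -(779.9 + 37.9) = -817.8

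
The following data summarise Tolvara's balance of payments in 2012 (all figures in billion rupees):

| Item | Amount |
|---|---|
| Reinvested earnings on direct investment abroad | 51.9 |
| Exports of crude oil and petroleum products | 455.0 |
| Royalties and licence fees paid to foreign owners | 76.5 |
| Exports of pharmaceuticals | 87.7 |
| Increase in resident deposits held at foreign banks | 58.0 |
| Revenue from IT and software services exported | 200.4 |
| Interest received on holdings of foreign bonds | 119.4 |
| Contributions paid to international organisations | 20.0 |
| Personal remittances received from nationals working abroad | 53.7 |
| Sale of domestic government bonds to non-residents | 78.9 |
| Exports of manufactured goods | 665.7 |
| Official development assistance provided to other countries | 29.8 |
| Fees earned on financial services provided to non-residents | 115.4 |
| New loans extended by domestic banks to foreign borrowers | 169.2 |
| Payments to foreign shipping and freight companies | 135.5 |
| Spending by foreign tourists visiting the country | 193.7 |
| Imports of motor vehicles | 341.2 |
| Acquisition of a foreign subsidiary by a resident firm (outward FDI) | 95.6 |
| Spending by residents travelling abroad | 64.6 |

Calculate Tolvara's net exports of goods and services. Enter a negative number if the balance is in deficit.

1100.1

Goods: 87.7 + 455.0 + 665.7 - 341.2 = 867.2
Services: 115.4 + 200.4 - 135.5 - 64.6 - 76.5 + 193.7 = 232.9
Trade balance = 867.2 + 232.9 = 1100.1
(Excluded from the trade balance — primary income: reinvested earnings on direct investment abroad 51.9, interest received on holdings of foreign bonds 119.4; financial account: increase in resident deposits held at foreign banks 58.0, sale of domestic government bonds to non-residents 78.9, new loans extended by domestic banks to foreign borrowers 169.2, acquisition of a foreign subsidiary by a resident firm (outward FDI) 95.6; secondary income: contributions paid to international organisations 20.0, personal remittances received from nationals working abroad 53.7, official development assistance provided to other countries 29.8.)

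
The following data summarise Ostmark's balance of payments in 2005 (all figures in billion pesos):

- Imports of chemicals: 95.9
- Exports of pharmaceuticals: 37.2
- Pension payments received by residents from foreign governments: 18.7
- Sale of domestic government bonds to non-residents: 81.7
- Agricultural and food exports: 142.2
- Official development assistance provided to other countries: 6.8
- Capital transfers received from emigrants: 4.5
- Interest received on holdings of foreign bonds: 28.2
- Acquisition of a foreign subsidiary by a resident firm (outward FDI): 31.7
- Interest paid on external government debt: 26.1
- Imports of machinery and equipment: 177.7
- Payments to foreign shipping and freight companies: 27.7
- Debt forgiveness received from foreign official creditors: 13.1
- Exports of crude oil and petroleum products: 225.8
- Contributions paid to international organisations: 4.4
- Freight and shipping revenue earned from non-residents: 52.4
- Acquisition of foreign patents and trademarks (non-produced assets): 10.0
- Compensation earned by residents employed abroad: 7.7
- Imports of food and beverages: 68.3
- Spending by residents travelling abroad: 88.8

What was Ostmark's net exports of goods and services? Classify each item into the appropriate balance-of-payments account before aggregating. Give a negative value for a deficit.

Goods: -177.7 + 225.8 - 68.3 - 95.9 + 37.2 + 142.2 = 63.3
Services: -27.7 - 88.8 + 52.4 = -64.1
Trade balance = 63.3 + (-64.1) = -0.8
(Excluded from the trade balance — secondary income: pension payments received by residents from foreign governments 18.7, official development assistance provided to other countries 6.8, contributions paid to international organisations 4.4; financial account: sale of domestic government bonds to non-residents 81.7, acquisition of a foreign subsidiary by a resident firm (outward FDI) 31.7; capital account: capital transfers received from emigrants 4.5, debt forgiveness received from foreign official creditors 13.1, acquisition of foreign patents and trademarks (non-produced assets) 10.0; primary income: interest received on holdings of foreign bonds 28.2, interest paid on external government debt 26.1, compensation earned by residents employed abroad 7.7.)

-0.8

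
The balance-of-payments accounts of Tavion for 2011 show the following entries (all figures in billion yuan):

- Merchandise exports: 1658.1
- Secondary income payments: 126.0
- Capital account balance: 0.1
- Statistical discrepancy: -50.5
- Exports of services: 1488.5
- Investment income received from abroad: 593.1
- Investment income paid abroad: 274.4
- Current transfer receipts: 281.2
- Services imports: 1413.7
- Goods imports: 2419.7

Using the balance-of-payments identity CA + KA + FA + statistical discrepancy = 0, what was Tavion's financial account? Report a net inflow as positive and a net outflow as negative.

263.3

Goods balance = 1658.1 - 2419.7 = -761.6
Services balance = 1488.5 - 1413.7 = 74.8
Trade balance (goods + services) = -761.6 + 74.8 = -686.8
Net primary income = 593.1 - 274.4 = 318.7
Net secondary income = 281.2 - 126.0 = 155.2
Current account = -686.8 + 318.7 + 155.2 = -212.9
Financial account = -(-212.9 + 0.1 + (-50.5)) = 263.3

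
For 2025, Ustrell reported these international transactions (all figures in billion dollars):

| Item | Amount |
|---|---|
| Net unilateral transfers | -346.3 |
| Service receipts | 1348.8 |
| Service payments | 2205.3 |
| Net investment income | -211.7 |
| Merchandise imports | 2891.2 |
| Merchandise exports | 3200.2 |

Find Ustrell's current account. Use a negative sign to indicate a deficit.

-1105.5

Goods balance = 3200.2 - 2891.2 = 309.0
Services balance = 1348.8 - 2205.3 = -856.5
Trade balance (goods + services) = 309.0 + (-856.5) = -547.5
Net primary income = -211.7
Net secondary income = -346.3
Current account = -547.5 + (-211.7) + (-346.3) = -1105.5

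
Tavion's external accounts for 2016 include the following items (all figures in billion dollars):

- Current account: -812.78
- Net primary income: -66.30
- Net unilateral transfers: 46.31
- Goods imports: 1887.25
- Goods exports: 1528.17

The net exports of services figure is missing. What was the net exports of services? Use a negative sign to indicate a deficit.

Current account = goods balance + services balance + net primary income + net secondary income
Sum of the known components = -379.07
Net exports of services = CA - (known components) = -812.78 - (-379.07) = -433.71

-433.71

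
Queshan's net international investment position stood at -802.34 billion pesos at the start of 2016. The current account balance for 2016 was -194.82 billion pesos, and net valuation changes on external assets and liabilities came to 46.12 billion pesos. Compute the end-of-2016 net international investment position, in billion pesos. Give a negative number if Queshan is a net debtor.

Change in NIIP = current account + net valuation change = -194.82 + 46.12 = -148.70
End-of-year NIIP = -802.34 + (-148.70) = -951.04

-951.04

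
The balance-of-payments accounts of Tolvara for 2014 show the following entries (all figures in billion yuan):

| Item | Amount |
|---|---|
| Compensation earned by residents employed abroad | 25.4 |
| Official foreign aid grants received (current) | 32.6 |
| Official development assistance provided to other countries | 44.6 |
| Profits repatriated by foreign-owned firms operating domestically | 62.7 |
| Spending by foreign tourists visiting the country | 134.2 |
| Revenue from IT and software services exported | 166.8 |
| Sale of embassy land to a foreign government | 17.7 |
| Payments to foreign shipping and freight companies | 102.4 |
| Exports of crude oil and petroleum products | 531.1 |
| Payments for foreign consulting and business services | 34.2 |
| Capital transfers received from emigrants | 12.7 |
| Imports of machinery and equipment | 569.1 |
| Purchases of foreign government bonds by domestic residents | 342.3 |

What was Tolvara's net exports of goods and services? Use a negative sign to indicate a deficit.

126.4

Goods: 531.1 - 569.1 = -38.0
Services: 134.2 - 102.4 - 34.2 + 166.8 = 164.4
Trade balance = -38.0 + 164.4 = 126.4
(Excluded from the trade balance — primary income: compensation earned by residents employed abroad 25.4, profits repatriated by foreign-owned firms operating domestically 62.7; secondary income: official foreign aid grants received (current) 32.6, official development assistance provided to other countries 44.6; capital account: sale of embassy land to a foreign government 17.7, capital transfers received from emigrants 12.7; financial account: purchases of foreign government bonds by domestic residents 342.3.)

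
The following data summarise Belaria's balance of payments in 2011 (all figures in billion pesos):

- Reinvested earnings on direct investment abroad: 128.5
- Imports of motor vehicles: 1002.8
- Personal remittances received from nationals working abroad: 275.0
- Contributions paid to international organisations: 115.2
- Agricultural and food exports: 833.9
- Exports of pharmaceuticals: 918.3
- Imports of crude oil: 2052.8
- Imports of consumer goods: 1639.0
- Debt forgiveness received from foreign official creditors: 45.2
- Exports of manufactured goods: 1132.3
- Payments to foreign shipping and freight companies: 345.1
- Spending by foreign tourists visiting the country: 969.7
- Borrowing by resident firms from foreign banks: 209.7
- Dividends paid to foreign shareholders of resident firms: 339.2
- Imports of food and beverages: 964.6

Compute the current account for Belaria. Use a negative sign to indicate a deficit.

Goods: -964.6 + 918.3 - 2052.8 - 1002.8 + 1132.3 + 833.9 - 1639.0 = -2774.7
Services: -345.1 + 969.7 = 624.6
Primary income: -339.2 + 128.5 = -210.7
Secondary income: -115.2 + 275.0 = 159.8
Current account = (-2774.7) + 624.6 + (-210.7) + 159.8 = -2201.0
(Excluded from the current account — capital account: debt forgiveness received from foreign official creditors 45.2; financial account: borrowing by resident firms from foreign banks 209.7.)

-2201.0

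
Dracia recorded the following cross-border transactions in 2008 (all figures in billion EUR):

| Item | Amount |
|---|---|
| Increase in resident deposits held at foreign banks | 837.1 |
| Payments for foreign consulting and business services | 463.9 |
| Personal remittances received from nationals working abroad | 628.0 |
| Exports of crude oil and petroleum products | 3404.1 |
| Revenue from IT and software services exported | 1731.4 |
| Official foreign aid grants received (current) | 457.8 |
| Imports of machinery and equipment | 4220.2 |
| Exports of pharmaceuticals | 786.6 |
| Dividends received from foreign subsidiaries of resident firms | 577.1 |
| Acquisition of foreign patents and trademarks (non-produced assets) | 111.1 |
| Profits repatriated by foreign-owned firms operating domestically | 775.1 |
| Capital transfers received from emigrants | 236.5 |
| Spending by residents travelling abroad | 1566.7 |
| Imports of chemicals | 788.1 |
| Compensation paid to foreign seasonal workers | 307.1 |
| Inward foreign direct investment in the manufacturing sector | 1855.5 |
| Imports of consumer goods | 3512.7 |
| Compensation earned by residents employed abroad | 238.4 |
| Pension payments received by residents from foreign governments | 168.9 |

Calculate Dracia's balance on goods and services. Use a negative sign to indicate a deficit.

-4629.5

Goods: -4220.2 - 3512.7 + 3404.1 - 788.1 + 786.6 = -4330.3
Services: -1566.7 - 463.9 + 1731.4 = -299.2
Trade balance = -4330.3 + (-299.2) = -4629.5
(Excluded from the trade balance — financial account: increase in resident deposits held at foreign banks 837.1, inward foreign direct investment in the manufacturing sector 1855.5; secondary income: personal remittances received from nationals working abroad 628.0, official foreign aid grants received (current) 457.8, pension payments received by residents from foreign governments 168.9; primary income: dividends received from foreign subsidiaries of resident firms 577.1, profits repatriated by foreign-owned firms operating domestically 775.1, compensation paid to foreign seasonal workers 307.1, compensation earned by residents employed abroad 238.4; capital account: acquisition of foreign patents and trademarks (non-produced assets) 111.1, capital transfers received from emigrants 236.5.)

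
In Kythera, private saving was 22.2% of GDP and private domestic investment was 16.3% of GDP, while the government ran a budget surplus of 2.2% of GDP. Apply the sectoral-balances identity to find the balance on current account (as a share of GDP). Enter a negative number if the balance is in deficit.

By the sectoral-balances identity, CA = (S_private - I) + (T - G).
Private balance = 22.2 - 16.3 = 5.9
Government balance (T - G) = 2.2
CA = 5.9 + 2.2 = 8.1

8.1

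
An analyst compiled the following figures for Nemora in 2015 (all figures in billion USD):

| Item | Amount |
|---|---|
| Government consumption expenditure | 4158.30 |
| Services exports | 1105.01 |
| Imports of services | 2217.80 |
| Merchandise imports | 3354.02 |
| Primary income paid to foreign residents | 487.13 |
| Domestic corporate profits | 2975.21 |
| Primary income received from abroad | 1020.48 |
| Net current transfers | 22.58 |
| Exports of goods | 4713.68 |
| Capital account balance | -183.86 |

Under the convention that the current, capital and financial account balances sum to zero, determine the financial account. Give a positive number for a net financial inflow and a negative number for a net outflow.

Goods balance = 4713.68 - 3354.02 = 1359.66
Services balance = 1105.01 - 2217.80 = -1112.79
Trade balance (goods + services) = 1359.66 + (-1112.79) = 246.87
Net primary income = 1020.48 - 487.13 = 533.35
Net secondary income = 22.58
Current account = 246.87 + 533.35 + 22.58 = 802.80
Financial account = -(802.80 + (-183.86)) = -618.94

-618.94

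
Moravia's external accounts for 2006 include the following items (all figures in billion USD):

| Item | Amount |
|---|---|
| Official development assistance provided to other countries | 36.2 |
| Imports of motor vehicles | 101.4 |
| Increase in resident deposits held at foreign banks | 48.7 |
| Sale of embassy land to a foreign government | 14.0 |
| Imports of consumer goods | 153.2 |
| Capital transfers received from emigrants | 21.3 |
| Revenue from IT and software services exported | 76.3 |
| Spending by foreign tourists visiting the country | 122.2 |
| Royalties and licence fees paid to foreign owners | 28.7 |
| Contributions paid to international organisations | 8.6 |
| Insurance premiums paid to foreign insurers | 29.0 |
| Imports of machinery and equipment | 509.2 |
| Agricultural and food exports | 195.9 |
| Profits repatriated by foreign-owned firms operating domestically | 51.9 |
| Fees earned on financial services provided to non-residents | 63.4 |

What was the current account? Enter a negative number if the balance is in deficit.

-460.4

Goods: -153.2 - 101.4 - 509.2 + 195.9 = -567.9
Services: 76.3 + 122.2 + 63.4 - 29.0 - 28.7 = 204.2
Primary income: -51.9
Secondary income: -36.2 - 8.6 = -44.8
Current account = (-567.9) + 204.2 + (-51.9) + (-44.8) = -460.4
(Excluded from the current account — financial account: increase in resident deposits held at foreign banks 48.7; capital account: sale of embassy land to a foreign government 14.0, capital transfers received from emigrants 21.3.)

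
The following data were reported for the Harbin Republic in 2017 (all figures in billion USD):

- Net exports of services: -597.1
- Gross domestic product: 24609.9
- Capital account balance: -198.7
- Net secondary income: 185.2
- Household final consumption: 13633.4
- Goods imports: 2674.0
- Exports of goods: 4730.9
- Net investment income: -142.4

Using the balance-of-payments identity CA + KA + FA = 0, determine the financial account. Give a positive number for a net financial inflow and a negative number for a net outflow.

-1303.9

Goods balance = 4730.9 - 2674.0 = 2056.9
Services balance = -597.1
Trade balance (goods + services) = 2056.9 + (-597.1) = 1459.8
Net primary income = -142.4
Net secondary income = 185.2
Current account = 1459.8 + (-142.4) + 185.2 = 1502.6
Financial account = -(1502.6 + (-198.7)) = -1303.9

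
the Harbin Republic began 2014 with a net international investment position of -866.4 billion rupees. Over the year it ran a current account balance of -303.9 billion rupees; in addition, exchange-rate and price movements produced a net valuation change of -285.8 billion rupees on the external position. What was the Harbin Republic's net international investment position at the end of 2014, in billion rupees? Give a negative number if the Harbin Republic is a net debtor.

Change in NIIP = current account + net valuation change = -303.9 + (-285.8) = -589.7
End-of-year NIIP = -866.4 + (-589.7) = -1456.1

-1456.1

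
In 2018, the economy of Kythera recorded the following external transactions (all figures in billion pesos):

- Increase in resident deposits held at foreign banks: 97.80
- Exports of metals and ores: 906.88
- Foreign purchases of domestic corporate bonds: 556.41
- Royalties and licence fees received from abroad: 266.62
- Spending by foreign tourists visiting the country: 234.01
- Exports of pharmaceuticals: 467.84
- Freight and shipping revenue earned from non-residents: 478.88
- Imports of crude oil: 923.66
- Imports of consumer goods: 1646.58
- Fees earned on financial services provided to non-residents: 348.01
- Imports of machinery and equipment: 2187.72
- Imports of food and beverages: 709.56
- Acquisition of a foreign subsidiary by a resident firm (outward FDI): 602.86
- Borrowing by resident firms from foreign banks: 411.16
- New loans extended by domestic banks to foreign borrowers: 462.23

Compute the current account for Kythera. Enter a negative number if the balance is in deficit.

-2765.28

Goods: -923.66 - 2187.72 - 1646.58 + 906.88 + 467.84 - 709.56 = -4092.80
Services: 348.01 + 478.88 + 266.62 + 234.01 = 1327.52
Current account = (-4092.80) + 1327.52 = -2765.28
(Excluded from the current account — financial account: increase in resident deposits held at foreign banks 97.80, foreign purchases of domestic corporate bonds 556.41, acquisition of a foreign subsidiary by a resident firm (outward FDI) 602.86, borrowing by resident firms from foreign banks 411.16, new loans extended by domestic banks to foreign borrowers 462.23.)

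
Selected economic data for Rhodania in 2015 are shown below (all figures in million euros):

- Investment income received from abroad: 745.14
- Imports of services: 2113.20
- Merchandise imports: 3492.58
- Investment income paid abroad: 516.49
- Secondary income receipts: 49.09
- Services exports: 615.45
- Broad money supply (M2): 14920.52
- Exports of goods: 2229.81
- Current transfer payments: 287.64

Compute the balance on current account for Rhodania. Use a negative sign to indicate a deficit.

Goods balance = 2229.81 - 3492.58 = -1262.77
Services balance = 615.45 - 2113.20 = -1497.75
Trade balance (goods + services) = -1262.77 + (-1497.75) = -2760.52
Net primary income = 745.14 - 516.49 = 228.65
Net secondary income = 49.09 - 287.64 = -238.55
Current account = -2760.52 + 228.65 + (-238.55) = -2770.42

-2770.42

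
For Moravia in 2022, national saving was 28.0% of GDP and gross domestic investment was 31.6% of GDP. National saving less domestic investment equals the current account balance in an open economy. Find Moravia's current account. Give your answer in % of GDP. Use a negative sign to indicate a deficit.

S - I = CA (net lending to the rest of the world).
CA = S - I = 28.0 - 31.6 = -3.6

-3.6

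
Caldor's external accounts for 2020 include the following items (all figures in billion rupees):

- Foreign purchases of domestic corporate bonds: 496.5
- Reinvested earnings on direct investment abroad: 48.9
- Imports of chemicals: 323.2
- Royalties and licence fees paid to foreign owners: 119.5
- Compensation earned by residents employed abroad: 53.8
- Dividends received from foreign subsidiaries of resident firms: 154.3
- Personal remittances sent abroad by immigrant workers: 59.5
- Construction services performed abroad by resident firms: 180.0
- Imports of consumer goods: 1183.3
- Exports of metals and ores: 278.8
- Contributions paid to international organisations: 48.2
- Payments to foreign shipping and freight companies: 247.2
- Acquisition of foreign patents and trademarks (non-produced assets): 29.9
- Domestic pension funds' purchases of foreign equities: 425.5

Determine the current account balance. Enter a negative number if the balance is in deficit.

-1265.1

Goods: -1183.3 - 323.2 + 278.8 = -1227.7
Services: 180.0 - 119.5 - 247.2 = -186.7
Primary income: 48.9 + 154.3 + 53.8 = 257.0
Secondary income: -48.2 - 59.5 = -107.7
Current account = (-1227.7) + (-186.7) + 257.0 + (-107.7) = -1265.1
(Excluded from the current account — financial account: foreign purchases of domestic corporate bonds 496.5, domestic pension funds' purchases of foreign equities 425.5; capital account: acquisition of foreign patents and trademarks (non-produced assets) 29.9.)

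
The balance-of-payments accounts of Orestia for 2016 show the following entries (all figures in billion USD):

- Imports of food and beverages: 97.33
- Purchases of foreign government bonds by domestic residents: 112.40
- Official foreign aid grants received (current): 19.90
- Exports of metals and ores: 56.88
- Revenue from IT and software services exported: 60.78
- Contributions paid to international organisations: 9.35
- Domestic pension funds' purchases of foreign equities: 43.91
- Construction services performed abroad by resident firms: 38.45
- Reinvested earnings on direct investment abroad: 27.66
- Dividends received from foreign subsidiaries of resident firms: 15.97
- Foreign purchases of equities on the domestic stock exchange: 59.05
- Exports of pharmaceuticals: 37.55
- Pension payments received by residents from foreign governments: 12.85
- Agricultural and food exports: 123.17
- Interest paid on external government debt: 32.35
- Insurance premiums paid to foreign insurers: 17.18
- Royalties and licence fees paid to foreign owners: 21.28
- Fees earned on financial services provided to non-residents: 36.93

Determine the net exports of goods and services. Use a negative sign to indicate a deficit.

Goods: -97.33 + 123.17 + 56.88 + 37.55 = 120.27
Services: 36.93 - 21.28 + 38.45 + 60.78 - 17.18 = 97.70
Trade balance = 120.27 + 97.70 = 217.97
(Excluded from the trade balance — financial account: purchases of foreign government bonds by domestic residents 112.40, domestic pension funds' purchases of foreign equities 43.91, foreign purchases of equities on the domestic stock exchange 59.05; secondary income: official foreign aid grants received (current) 19.90, contributions paid to international organisations 9.35, pension payments received by residents from foreign governments 12.85; primary income: reinvested earnings on direct investment abroad 27.66, dividends received from foreign subsidiaries of resident firms 15.97, interest paid on external government debt 32.35.)

217.97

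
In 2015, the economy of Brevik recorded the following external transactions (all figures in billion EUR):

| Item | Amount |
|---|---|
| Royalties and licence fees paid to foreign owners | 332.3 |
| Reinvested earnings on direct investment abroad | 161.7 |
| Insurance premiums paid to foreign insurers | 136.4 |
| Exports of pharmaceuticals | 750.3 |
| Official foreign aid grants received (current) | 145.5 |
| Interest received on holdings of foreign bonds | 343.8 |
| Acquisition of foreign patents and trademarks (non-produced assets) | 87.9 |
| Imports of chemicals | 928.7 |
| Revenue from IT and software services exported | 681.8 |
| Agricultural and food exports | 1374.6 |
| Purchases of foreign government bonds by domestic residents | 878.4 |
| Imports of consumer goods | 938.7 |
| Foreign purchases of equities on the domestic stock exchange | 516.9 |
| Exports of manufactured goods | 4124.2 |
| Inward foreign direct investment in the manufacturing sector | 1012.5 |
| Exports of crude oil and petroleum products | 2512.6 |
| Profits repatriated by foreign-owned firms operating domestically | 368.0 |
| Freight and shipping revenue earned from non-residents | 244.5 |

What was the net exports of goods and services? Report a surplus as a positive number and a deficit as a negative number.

Goods: 2512.6 - 928.7 + 750.3 - 938.7 + 4124.2 + 1374.6 = 6894.3
Services: -136.4 - 332.3 + 244.5 + 681.8 = 457.6
Trade balance = 6894.3 + 457.6 = 7351.9
(Excluded from the trade balance — primary income: reinvested earnings on direct investment abroad 161.7, interest received on holdings of foreign bonds 343.8, profits repatriated by foreign-owned firms operating domestically 368.0; secondary income: official foreign aid grants received (current) 145.5; capital account: acquisition of foreign patents and trademarks (non-produced assets) 87.9; financial account: purchases of foreign government bonds by domestic residents 878.4, foreign purchases of equities on the domestic stock exchange 516.9, inward foreign direct investment in the manufacturing sector 1012.5.)

7351.9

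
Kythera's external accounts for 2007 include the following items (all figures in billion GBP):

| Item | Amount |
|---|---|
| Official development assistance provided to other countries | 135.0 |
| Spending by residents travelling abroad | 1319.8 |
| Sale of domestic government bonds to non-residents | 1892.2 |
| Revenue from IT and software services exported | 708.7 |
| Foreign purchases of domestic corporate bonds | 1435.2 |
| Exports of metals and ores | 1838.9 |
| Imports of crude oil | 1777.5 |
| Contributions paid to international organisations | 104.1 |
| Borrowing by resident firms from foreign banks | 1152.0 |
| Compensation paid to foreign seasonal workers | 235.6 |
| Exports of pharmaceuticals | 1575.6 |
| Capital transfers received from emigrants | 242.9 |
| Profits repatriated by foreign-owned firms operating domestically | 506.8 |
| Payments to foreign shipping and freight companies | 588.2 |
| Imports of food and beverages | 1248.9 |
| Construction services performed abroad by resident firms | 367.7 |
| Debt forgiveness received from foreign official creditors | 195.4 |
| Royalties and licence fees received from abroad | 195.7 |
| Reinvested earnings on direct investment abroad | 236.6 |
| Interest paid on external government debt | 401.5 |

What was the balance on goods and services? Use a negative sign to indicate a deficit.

-247.8

Goods: -1777.5 + 1575.6 + 1838.9 - 1248.9 = 388.1
Services: 708.7 + 195.7 + 367.7 - 588.2 - 1319.8 = -635.9
Trade balance = 388.1 + (-635.9) = -247.8
(Excluded from the trade balance — secondary income: official development assistance provided to other countries 135.0, contributions paid to international organisations 104.1; financial account: sale of domestic government bonds to non-residents 1892.2, foreign purchases of domestic corporate bonds 1435.2, borrowing by resident firms from foreign banks 1152.0; primary income: compensation paid to foreign seasonal workers 235.6, profits repatriated by foreign-owned firms operating domestically 506.8, reinvested earnings on direct investment abroad 236.6, interest paid on external government debt 401.5; capital account: capital transfers received from emigrants 242.9, debt forgiveness received from foreign official creditors 195.4.)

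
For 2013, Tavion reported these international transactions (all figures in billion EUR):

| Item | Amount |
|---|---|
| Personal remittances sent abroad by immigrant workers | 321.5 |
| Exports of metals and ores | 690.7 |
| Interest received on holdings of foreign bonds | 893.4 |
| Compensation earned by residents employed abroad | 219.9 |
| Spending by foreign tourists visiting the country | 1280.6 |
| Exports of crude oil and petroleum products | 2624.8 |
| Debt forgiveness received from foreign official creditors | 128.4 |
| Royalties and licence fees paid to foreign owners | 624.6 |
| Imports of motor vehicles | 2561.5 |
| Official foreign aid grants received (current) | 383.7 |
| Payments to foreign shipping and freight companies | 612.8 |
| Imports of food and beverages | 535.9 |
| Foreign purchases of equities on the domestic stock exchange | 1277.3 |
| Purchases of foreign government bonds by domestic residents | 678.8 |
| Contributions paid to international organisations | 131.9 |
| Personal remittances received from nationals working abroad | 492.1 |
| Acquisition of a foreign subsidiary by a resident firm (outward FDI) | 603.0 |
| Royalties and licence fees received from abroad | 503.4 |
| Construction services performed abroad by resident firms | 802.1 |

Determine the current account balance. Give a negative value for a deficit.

Goods: 690.7 - 535.9 + 2624.8 - 2561.5 = 218.1
Services: 503.4 - 612.8 - 624.6 + 802.1 + 1280.6 = 1348.7
Primary income: 893.4 + 219.9 = 1113.3
Secondary income: 383.7 - 321.5 + 492.1 - 131.9 = 422.4
Current account = 218.1 + 1348.7 + 1113.3 + 422.4 = 3102.5
(Excluded from the current account — capital account: debt forgiveness received from foreign official creditors 128.4; financial account: foreign purchases of equities on the domestic stock exchange 1277.3, purchases of foreign government bonds by domestic residents 678.8, acquisition of a foreign subsidiary by a resident firm (outward FDI) 603.0.)

3102.5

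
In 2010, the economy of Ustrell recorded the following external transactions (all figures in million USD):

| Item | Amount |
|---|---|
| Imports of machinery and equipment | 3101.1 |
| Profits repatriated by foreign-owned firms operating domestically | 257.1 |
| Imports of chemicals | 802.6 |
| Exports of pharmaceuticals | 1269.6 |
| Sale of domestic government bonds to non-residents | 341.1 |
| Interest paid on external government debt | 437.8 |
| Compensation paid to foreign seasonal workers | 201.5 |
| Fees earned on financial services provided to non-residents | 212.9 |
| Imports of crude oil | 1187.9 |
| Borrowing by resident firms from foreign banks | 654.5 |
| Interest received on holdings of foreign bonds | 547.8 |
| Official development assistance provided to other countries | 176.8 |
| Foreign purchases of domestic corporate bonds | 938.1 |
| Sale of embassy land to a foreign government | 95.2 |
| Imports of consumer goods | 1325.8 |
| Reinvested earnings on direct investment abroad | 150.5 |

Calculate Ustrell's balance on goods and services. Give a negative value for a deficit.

-4934.9

Goods: 1269.6 - 1187.9 - 802.6 - 3101.1 - 1325.8 = -5147.8
Services: 212.9
Trade balance = -5147.8 + 212.9 = -4934.9
(Excluded from the trade balance — primary income: profits repatriated by foreign-owned firms operating domestically 257.1, interest paid on external government debt 437.8, compensation paid to foreign seasonal workers 201.5, interest received on holdings of foreign bonds 547.8, reinvested earnings on direct investment abroad 150.5; financial account: sale of domestic government bonds to non-residents 341.1, borrowing by resident firms from foreign banks 654.5, foreign purchases of domestic corporate bonds 938.1; secondary income: official development assistance provided to other countries 176.8; capital account: sale of embassy land to a foreign government 95.2.)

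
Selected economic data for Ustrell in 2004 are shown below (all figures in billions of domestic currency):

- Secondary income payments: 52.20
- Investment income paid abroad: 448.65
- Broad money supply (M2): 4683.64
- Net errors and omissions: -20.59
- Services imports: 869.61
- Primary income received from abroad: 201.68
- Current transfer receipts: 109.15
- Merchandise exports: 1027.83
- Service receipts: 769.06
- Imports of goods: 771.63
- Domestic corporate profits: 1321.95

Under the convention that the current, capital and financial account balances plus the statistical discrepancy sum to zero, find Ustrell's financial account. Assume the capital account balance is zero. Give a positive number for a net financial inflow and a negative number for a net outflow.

Goods balance = 1027.83 - 771.63 = 256.20
Services balance = 769.06 - 869.61 = -100.55
Trade balance (goods + services) = 256.20 + (-100.55) = 155.65
Net primary income = 201.68 - 448.65 = -246.97
Net secondary income = 109.15 - 52.20 = 56.95
Current account = 155.65 + (-246.97) + 56.95 = -34.37
Financial account = -(-34.37 + (-20.59)) = 54.96

54.96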